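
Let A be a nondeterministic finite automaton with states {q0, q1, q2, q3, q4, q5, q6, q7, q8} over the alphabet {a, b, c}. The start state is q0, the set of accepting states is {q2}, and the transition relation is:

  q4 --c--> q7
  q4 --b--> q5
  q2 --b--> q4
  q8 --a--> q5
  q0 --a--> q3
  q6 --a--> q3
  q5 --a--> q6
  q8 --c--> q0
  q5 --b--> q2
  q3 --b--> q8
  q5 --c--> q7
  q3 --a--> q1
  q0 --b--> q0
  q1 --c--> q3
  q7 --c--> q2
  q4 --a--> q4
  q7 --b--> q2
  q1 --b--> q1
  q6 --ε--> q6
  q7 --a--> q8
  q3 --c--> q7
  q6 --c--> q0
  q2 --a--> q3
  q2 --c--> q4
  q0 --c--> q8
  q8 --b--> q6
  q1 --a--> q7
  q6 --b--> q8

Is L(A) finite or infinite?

State q0 is reachable from the start and can reach an accepting state, and it lies on the cycle q0 → q0.
Traversing that cycle any number of times yields accepted strings of unbounded length, so the language is infinite.

infinite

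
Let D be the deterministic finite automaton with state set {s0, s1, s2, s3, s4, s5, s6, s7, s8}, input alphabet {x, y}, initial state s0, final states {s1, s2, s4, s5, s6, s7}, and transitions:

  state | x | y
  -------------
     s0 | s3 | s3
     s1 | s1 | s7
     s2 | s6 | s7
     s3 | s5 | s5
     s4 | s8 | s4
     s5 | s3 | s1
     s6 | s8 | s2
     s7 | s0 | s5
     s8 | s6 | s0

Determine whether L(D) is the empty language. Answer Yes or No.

No

The string xx is accepted: the run s0 → s3 → s5 ends in the accepting state s5.
Since at least one string is accepted, L(D) is not empty.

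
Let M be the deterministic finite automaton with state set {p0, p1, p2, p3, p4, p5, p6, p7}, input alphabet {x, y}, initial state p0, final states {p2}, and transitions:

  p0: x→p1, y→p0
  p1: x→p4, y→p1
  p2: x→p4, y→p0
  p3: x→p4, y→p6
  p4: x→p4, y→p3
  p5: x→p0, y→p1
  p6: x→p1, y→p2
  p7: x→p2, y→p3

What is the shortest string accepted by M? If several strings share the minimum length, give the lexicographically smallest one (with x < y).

xxyyy

A breadth-first search from p0 reaches an accepting state first via the path p0 → p1 → p4 → p3 → p6 → p2 on input xxyyy.
No string of length < 5 is accepted (BFS exhausts all shorter strings without reaching an accepting state), and xxyyy is the lexicographically least accepting string of length 5.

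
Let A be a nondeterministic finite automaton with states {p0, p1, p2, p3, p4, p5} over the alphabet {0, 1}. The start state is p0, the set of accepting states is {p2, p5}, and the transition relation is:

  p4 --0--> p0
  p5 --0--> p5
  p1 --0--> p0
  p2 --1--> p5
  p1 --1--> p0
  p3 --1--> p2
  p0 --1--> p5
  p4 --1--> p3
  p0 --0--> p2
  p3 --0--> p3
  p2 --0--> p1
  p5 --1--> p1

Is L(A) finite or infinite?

State p0 is reachable from the start and can reach an accepting state, and it lies on the cycle p0 → p2 → p1 → p0.
Traversing that cycle any number of times yields accepted strings of unbounded length, so the language is infinite.

infinite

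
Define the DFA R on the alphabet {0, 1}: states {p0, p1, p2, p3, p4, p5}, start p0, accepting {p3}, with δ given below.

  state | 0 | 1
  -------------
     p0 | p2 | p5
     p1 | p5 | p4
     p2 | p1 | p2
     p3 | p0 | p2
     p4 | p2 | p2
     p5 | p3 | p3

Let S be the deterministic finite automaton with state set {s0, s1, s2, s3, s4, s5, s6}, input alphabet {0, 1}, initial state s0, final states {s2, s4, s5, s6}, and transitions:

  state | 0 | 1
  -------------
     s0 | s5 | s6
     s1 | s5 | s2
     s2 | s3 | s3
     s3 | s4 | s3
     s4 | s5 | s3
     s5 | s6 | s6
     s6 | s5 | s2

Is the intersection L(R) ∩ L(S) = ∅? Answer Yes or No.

No

The string 10 is accepted by both R and S.
Hence L(R) ∩ L(S) ≠ ∅.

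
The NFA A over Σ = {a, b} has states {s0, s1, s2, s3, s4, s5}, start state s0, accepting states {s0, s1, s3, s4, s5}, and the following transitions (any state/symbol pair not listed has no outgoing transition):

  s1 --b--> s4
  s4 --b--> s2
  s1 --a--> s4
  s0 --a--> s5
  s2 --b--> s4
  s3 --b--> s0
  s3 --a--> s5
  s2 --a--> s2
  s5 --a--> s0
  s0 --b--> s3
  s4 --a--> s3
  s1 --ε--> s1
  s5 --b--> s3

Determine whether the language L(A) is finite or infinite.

infinite

State s0 is reachable from the start and can reach an accepting state, and it lies on the cycle s0 → s3 → s0.
Traversing that cycle any number of times yields accepted strings of unbounded length, so the language is infinite.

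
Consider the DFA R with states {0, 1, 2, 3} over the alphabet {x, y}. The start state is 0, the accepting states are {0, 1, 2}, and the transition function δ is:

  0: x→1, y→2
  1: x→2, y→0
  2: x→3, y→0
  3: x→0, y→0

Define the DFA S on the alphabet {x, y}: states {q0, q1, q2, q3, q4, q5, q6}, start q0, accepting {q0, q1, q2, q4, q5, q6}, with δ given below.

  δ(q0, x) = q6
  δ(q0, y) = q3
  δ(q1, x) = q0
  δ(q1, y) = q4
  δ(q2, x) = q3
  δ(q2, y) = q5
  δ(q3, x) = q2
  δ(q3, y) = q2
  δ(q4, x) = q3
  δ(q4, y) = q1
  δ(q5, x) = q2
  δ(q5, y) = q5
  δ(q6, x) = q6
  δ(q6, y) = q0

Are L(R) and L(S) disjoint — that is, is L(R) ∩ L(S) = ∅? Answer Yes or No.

No

The empty string ε is accepted by both R and S.
Hence L(R) ∩ L(S) ≠ ∅.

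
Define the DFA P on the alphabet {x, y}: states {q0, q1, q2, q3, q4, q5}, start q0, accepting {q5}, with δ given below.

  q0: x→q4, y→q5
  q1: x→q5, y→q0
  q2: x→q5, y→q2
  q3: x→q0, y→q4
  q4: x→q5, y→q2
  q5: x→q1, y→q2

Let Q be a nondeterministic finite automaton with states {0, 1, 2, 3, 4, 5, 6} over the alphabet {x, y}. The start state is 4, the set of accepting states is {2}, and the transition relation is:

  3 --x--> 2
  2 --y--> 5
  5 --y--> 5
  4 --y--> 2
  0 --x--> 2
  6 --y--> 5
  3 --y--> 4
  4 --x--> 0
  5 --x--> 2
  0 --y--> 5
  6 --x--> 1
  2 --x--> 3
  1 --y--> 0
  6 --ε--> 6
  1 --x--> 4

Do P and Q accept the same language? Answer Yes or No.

Yes

Exploring the product automaton P × Q from the start pair (q0, 4), following both machines on each input symbol, reaches 5 state pairs: (q0, 4), (q4, 0), (q5, 2), (q2, 5), (q1, 3).
P accepts in {q5} and Q accepts in {2}. In every reachable pair the two components are either both accepting — (q5, 2) — or both non-accepting, so no string is accepted by exactly one of the machines: L(P) \ L(Q) and L(Q) \ L(P) are both empty.
Hence every string is accepted by P iff it is accepted by Q, and the two languages coincide.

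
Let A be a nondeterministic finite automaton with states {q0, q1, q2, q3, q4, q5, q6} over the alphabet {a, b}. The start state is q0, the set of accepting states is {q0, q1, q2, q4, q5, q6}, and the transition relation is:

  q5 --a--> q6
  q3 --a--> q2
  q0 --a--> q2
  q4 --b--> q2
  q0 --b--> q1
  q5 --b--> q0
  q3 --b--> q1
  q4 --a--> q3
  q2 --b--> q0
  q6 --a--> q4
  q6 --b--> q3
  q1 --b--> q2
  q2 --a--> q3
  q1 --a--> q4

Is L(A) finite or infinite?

infinite

State q0 is reachable from the start and can reach an accepting state, and it lies on the cycle q0 → q1 → q2 → q0.
Traversing that cycle any number of times yields accepted strings of unbounded length, so the language is infinite.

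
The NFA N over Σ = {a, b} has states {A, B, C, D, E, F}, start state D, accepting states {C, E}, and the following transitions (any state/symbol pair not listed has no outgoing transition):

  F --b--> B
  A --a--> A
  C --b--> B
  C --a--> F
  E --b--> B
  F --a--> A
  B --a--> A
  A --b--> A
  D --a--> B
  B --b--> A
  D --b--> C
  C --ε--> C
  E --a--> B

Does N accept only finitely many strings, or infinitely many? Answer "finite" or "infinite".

The useful states (reachable from D and able to reach an accepting state) are {C, D}.
Restricted to these states the transition graph has no cycle, so every accepting path has bounded length and L is finite.

finite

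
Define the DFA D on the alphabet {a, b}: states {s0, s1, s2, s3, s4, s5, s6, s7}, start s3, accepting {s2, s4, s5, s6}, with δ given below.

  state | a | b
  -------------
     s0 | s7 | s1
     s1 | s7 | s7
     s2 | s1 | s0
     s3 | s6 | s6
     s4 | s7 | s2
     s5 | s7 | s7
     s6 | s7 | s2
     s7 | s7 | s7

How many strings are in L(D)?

4

The useful subgraph on states {s2, s3, s6} is acyclic, so L(D) is finite; the longest accepting path visits 3 useful states, giving maximum string length 2.
Counting accepting paths from s3 by length: 2 of length 1, 2 of length 2. Total 4.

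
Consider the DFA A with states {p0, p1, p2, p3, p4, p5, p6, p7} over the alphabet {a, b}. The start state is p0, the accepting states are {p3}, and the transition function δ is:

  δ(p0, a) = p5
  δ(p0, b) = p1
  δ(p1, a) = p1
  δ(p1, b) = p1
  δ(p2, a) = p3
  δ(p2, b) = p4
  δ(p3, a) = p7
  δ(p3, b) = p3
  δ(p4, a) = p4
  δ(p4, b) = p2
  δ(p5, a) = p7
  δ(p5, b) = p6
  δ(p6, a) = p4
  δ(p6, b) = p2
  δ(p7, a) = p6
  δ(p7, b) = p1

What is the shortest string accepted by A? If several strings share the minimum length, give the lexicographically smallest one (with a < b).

A breadth-first search from p0 reaches an accepting state first via the path p0 → p5 → p6 → p2 → p3 on input abba.
No string of length < 4 is accepted (BFS exhausts all shorter strings without reaching an accepting state), and abba is the lexicographically least accepting string of length 4.

abba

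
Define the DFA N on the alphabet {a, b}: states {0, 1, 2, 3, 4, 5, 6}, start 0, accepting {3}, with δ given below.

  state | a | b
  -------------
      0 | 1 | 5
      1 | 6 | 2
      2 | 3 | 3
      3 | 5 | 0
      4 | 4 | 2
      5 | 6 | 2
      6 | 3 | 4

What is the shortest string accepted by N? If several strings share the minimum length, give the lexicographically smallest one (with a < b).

aaa

A breadth-first search from 0 reaches an accepting state first via the path 0 → 1 → 6 → 3 on input aaa.
No string of length < 3 is accepted (BFS exhausts all shorter strings without reaching an accepting state), and aaa is the lexicographically least accepting string of length 3.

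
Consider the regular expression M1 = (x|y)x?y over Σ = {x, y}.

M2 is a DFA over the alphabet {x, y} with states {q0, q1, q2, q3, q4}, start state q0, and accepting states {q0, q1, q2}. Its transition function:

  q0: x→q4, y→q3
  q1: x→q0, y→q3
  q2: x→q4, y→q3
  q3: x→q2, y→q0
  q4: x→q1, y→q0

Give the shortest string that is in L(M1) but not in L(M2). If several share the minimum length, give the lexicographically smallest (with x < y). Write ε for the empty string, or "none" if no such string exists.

The string xxy is accepted by M1 but not by M2.
No shorter string lies in the difference, and xxy is the lexicographically first length-3 string in L(M1) \ L(M2).

xxy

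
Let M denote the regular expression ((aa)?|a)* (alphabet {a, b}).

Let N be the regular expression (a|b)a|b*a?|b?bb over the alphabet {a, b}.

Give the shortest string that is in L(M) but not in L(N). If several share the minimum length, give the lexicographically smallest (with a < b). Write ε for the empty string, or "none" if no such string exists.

The string aaa is accepted by M but not by N.
No shorter string lies in the difference, and aaa is the lexicographically first length-3 string in L(M) \ L(N).

aaa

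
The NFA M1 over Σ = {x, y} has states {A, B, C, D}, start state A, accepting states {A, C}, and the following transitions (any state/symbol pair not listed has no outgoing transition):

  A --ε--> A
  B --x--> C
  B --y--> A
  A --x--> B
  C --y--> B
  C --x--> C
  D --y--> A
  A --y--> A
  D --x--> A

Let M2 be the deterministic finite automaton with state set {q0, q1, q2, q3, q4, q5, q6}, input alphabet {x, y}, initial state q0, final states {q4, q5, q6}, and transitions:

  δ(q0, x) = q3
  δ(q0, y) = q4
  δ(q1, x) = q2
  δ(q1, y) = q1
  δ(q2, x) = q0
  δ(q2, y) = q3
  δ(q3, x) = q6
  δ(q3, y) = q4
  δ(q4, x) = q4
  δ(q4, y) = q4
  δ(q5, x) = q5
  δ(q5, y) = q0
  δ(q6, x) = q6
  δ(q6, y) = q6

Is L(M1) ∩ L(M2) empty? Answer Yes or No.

No

The string y is accepted by both M1 and M2.
Hence L(M1) ∩ L(M2) ≠ ∅.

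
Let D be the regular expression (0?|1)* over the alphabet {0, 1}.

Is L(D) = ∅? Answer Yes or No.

The empty string ε matches the expression, so it belongs to L(D).
Since L(D) contains at least one string, it is not empty.

No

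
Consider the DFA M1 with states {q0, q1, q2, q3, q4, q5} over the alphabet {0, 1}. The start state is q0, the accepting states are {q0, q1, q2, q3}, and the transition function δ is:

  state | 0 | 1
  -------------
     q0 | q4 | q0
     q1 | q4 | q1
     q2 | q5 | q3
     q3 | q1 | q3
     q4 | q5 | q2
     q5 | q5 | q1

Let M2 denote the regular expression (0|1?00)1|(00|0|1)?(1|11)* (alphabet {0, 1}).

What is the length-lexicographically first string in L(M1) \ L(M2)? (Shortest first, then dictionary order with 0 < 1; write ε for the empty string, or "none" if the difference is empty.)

101

The string 101 is accepted by M1 but not by M2.
No shorter string lies in the difference, and 101 is the lexicographically first length-3 string in L(M1) \ L(M2).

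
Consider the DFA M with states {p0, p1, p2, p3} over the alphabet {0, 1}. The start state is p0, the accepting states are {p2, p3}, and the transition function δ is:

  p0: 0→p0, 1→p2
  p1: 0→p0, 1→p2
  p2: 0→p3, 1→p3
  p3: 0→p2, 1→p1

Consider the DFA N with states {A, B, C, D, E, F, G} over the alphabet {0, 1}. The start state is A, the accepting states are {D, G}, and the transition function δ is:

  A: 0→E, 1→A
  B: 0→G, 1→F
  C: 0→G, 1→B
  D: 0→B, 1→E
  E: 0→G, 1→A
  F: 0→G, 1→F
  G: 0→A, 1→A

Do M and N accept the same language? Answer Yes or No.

No

The string 1 is accepted by M but rejected by N.
So L(M) ≠ L(N).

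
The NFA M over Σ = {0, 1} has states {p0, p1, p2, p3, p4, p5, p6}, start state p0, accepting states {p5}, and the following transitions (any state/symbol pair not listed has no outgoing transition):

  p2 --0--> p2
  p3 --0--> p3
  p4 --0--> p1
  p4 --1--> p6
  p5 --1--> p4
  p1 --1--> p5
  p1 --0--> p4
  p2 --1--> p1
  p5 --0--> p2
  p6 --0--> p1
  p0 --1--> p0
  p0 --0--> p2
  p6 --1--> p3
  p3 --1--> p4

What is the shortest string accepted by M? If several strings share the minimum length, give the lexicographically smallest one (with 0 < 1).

011

A breadth-first search from p0 reaches an accepting state first via the path p0 → p2 → p1 → p5 on input 011.
No string of length < 3 is accepted (BFS exhausts all shorter strings without reaching an accepting state), and 011 is the lexicographically least accepting string of length 3.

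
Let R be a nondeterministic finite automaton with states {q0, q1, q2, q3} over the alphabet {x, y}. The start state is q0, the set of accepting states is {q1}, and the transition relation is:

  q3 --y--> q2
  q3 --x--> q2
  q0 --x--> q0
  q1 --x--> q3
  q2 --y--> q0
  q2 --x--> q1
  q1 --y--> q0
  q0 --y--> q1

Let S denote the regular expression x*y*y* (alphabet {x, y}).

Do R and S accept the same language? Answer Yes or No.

The string yxxx is accepted by R but rejected by S.
So L(R) ≠ L(S).

No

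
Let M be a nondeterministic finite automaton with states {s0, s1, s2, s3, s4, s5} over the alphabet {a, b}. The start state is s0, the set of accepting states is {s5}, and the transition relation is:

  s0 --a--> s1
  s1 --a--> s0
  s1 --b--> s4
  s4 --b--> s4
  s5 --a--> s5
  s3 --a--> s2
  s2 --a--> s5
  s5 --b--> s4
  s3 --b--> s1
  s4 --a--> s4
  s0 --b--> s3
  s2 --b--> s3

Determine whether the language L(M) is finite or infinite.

State s0 is reachable from the start and can reach an accepting state, and it lies on the cycle s0 → s1 → s0.
Traversing that cycle any number of times yields accepted strings of unbounded length, so the language is infinite.

infinite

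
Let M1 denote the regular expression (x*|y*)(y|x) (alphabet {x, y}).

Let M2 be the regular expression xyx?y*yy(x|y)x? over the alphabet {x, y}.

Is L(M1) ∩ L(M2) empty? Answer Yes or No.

Yes

Converting the expression M1 to a DFA (subset construction, then merging equivalent states) gives the minimal DFA with states {r0, r1, r2, r3, r4}, start state r0, accepting states {r1, r2, r3} and transitions r0: x→r1, y→r2; r1: x→r1, y→r3; r2: x→r3, y→r2; r3: x→r4, y→r4; r4: x→r4, y→r4.
Converting the expression M2 to a DFA (subset construction, then merging equivalent states) gives the minimal DFA with states {t0, t1, t2, t3, t4, t5, t6, t7, t8, t9}, start state t0, accepting states {t7, t8, t9} and transitions t0: x→t1, y→t2; t1: x→t2, y→t3; t2: x→t2, y→t2; t3: x→t4, y→t5; t4: x→t2, y→t5; t5: x→t2, y→t6; t6: x→t7, y→t8; t7: x→t9, y→t2; t8: x→t7, y→t8; t9: x→t2, y→t2.
Exploring the product automaton M1 × M2 from the start pair (r0, t0), following both machines on each input symbol, reaches 13 state pairs: (r0, t0), (r1, t1), (r2, t2), (r1, t2), (r3, t3), (r3, t2), (r4, t4), (r4, t5), (r4, t2), (r4, t6), (r4, t7), (r4, t8), (r4, t9).
M1 accepts in {r1, r2, r3} and M2 accepts in {t7, t8, t9}; no reachable pair has both components accepting, so no string drives both machines to acceptance simultaneously and L(M1) ∩ L(M2) = ∅.
So no string is accepted by both, and the intersection is empty.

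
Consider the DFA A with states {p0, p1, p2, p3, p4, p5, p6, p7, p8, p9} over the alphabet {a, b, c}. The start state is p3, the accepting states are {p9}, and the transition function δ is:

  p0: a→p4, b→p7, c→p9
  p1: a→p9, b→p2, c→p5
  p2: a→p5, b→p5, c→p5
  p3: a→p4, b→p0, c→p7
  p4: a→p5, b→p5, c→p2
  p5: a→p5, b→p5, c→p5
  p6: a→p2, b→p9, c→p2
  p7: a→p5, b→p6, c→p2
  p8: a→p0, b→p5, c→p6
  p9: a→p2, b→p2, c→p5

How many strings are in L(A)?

3

The useful subgraph on states {p0, p3, p6, p7, p9} is acyclic, so L(A) is finite; the longest accepting path visits 5 useful states, giving maximum string length 4.
Counting accepting paths from p3 by length: 1 of length 2, 1 of length 3, 1 of length 4. Total 3.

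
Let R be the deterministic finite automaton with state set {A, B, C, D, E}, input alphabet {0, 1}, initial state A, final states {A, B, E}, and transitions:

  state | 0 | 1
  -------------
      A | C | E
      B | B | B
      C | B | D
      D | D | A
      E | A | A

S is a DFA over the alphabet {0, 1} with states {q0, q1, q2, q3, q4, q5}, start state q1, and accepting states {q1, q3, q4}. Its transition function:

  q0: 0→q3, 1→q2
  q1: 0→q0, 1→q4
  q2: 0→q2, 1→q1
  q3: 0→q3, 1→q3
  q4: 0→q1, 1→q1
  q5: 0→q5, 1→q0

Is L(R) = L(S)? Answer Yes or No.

Exploring the product automaton R × S from the start pair (A, q1), following both machines on each input symbol, reaches 5 state pairs: (A, q1), (C, q0), (E, q4), (B, q3), (D, q2).
R accepts in {A, B, E} and S accepts in {q1, q3, q4}. In every reachable pair the two components are either both accepting — (A, q1), (E, q4), (B, q3) — or both non-accepting, so no string is accepted by exactly one of the machines: L(R) \ L(S) and L(S) \ L(R) are both empty.
Hence every string is accepted by R iff it is accepted by S, and the two languages coincide.

Yes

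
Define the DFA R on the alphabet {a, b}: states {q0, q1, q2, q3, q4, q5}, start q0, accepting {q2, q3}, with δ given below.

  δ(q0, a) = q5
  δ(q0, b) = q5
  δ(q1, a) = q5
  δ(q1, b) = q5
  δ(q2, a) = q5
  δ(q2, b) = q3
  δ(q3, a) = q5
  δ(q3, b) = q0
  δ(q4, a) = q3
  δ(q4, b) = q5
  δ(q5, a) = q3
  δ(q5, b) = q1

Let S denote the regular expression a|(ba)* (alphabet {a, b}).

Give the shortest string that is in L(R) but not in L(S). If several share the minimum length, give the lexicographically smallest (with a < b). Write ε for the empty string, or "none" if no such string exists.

aa

The string aa is accepted by R but not by S.
No shorter string lies in the difference, and aa is the lexicographically first length-2 string in L(R) \ L(S).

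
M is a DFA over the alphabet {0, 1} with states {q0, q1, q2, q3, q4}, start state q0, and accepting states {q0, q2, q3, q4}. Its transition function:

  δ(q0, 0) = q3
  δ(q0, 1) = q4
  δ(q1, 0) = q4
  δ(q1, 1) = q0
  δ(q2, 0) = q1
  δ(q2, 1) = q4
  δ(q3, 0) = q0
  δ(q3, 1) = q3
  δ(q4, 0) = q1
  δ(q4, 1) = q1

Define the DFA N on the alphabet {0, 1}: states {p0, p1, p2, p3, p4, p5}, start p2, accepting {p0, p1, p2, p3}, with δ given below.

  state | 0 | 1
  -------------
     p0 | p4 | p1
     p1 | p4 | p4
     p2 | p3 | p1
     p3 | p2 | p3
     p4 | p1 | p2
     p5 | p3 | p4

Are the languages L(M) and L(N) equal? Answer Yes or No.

Exploring the product automaton M × N from the start pair (q0, p2), following both machines on each input symbol, reaches 4 state pairs: (q0, p2), (q3, p3), (q4, p1), (q1, p4).
M accepts in {q0, q2, q3, q4} and N accepts in {p0, p1, p2, p3}. In every reachable pair the two components are either both accepting — (q0, p2), (q3, p3), (q4, p1) — or both non-accepting, so no string is accepted by exactly one of the machines: L(M) \ L(N) and L(N) \ L(M) are both empty.
Hence every string is accepted by M iff it is accepted by N, and the two languages coincide.

Yes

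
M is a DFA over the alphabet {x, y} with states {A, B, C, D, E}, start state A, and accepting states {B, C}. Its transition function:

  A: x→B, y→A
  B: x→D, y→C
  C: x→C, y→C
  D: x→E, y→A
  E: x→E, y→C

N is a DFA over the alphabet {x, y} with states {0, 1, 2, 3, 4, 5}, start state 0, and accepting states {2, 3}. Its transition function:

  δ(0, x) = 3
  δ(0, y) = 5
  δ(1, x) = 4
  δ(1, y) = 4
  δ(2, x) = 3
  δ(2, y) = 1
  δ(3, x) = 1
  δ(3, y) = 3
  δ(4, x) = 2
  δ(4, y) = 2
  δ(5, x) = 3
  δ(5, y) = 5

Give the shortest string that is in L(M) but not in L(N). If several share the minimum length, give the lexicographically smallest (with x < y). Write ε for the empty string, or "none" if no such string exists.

xyx

The string xyx is accepted by M but not by N.
No shorter string lies in the difference, and xyx is the lexicographically first length-3 string in L(M) \ L(N).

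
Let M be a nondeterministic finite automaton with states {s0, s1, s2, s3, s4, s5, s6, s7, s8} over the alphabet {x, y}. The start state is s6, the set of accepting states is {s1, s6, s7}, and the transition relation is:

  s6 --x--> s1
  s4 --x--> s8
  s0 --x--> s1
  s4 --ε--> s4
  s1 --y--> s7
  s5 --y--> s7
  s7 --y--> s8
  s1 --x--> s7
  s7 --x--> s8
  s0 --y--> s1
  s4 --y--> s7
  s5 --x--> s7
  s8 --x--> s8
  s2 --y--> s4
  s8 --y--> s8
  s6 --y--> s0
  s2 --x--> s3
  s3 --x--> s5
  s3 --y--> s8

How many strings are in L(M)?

10

The useful subgraph on states {s0, s1, s6, s7} is acyclic, so L(M) is finite; the longest accepting path visits 4 useful states, giving maximum string length 3.
Counting accepting paths from s6 by length: 1 of length 0, 1 of length 1, 4 of length 2, 4 of length 3. Total 10.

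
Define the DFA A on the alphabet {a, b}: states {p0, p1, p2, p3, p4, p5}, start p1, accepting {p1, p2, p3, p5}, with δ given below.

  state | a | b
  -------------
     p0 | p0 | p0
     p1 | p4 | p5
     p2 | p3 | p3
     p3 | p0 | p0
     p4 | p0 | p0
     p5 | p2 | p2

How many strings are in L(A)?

The useful subgraph on states {p1, p2, p3, p5} is acyclic, so L(A) is finite; the longest accepting path visits 4 useful states, giving maximum string length 3.
Counting accepting paths from p1 by length: 1 of length 0, 1 of length 1, 2 of length 2, 4 of length 3. Total 8.

8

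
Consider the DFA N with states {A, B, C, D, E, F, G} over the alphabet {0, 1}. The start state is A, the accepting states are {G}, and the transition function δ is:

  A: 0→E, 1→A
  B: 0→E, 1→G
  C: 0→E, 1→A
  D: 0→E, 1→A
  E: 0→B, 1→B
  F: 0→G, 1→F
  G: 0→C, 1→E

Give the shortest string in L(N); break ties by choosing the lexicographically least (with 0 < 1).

001

A breadth-first search from A reaches an accepting state first via the path A → E → B → G on input 001.
No string of length < 3 is accepted (BFS exhausts all shorter strings without reaching an accepting state), and 001 is the lexicographically least accepting string of length 3.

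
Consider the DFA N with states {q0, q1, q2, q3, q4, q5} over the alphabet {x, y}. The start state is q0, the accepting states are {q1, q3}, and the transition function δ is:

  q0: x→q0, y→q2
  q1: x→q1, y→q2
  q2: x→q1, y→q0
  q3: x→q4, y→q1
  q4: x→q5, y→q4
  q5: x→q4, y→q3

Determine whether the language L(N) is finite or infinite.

infinite

State q0 is reachable from the start and can reach an accepting state, and it lies on the cycle q0 → q0.
Traversing that cycle any number of times yields accepted strings of unbounded length, so the language is infinite.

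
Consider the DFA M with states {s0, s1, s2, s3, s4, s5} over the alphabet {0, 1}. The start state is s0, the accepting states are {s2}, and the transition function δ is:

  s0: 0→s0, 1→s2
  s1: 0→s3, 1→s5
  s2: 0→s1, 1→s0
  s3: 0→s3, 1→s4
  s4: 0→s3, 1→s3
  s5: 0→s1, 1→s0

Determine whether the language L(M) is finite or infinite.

State s0 is reachable from the start and can reach an accepting state, and it lies on the cycle s0 → s0.
Traversing that cycle any number of times yields accepted strings of unbounded length, so the language is infinite.

infinite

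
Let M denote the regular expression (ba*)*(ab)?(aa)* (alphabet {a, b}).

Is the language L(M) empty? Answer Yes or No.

The empty string ε matches the expression, so it belongs to L(M).
Since L(M) contains at least one string, it is not empty.

No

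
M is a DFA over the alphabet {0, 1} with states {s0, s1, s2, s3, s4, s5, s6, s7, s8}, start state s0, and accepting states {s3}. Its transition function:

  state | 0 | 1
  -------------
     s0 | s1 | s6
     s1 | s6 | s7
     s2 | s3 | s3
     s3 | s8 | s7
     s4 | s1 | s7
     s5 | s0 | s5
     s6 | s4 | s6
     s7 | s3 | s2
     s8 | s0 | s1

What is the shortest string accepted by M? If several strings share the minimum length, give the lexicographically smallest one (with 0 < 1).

A breadth-first search from s0 reaches an accepting state first via the path s0 → s1 → s7 → s3 on input 010.
No string of length < 3 is accepted (BFS exhausts all shorter strings without reaching an accepting state), and 010 is the lexicographically least accepting string of length 3.

010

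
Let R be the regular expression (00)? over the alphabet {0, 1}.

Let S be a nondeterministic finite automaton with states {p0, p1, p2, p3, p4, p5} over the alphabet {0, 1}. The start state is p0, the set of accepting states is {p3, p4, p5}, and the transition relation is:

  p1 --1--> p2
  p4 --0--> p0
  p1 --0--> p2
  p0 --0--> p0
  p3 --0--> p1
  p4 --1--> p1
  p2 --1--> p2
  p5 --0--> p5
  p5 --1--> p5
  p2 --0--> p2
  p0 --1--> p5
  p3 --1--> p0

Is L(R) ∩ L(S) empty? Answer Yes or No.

Yes

Converting the expression R to a DFA (subset construction, then merging equivalent states) gives the minimal DFA with states {r0, r1, r2, r3}, start state r0, accepting states {r0, r3} and transitions r0: 0→r1, 1→r2; r1: 0→r3, 1→r2; r2: 0→r2, 1→r2; r3: 0→r2, 1→r2.
Exploring the product automaton R × S from the start pair (r0, p0), following both machines on each input symbol, reaches 5 state pairs: (r0, p0), (r1, p0), (r2, p5), (r3, p0), (r2, p0).
R accepts in {r0, r3} and S accepts in {p3, p4, p5}; no reachable pair has both components accepting, so no string drives both machines to acceptance simultaneously and L(R) ∩ L(S) = ∅.
So no string is accepted by both, and the intersection is empty.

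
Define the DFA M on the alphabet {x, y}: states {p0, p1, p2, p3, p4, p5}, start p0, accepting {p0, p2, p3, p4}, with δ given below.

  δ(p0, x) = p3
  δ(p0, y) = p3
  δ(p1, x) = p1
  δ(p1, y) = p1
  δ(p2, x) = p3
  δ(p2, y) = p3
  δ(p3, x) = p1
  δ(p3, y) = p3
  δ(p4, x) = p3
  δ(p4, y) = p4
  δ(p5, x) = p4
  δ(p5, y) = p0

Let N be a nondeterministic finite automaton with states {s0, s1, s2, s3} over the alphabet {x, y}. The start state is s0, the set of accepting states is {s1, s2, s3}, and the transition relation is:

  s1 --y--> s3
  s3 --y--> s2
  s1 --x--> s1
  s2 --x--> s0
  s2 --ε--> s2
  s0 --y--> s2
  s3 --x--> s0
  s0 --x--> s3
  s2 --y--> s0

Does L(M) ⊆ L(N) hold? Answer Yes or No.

The empty string ε is in L(M) but not in L(N).
So L(M) ⊄ L(N).

No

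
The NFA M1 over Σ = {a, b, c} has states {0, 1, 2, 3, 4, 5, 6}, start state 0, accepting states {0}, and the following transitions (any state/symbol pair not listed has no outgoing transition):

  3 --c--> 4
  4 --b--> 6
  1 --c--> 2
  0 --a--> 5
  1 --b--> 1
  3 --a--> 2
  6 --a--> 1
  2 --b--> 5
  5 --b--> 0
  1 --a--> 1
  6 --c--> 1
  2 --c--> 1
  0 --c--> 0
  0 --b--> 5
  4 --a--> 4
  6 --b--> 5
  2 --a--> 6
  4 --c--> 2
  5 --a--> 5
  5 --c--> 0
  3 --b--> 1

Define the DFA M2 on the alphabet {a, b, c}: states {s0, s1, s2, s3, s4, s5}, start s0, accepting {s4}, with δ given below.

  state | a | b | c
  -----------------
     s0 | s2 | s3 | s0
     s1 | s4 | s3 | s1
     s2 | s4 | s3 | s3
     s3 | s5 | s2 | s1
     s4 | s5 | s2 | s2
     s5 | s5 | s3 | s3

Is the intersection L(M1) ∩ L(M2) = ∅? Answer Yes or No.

Exploring the product automaton M1 × M2 from the start pair (0, s0), following both machines on each input symbol, reaches 8 state pairs: (0, s0), (5, s2), (5, s3), (5, s4), (0, s3), (5, s5), (0, s2), (0, s1).
M1 accepts in {0} and M2 accepts in {s4}; no reachable pair has both components accepting, so no string drives both machines to acceptance simultaneously and L(M1) ∩ L(M2) = ∅.
So no string is accepted by both, and the intersection is empty.

Yes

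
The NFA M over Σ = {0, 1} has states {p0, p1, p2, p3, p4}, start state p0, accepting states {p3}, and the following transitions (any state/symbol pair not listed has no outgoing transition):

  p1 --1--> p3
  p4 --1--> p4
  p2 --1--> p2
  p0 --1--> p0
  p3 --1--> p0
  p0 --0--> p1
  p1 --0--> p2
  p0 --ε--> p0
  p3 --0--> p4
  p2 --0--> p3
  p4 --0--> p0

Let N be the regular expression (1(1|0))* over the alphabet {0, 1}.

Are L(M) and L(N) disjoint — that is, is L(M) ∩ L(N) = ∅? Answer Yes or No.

Converting the expression N to a DFA (subset construction, then merging equivalent states) gives the minimal DFA with states {n0, n1, n2}, start state n0, accepting states {n0} and transitions n0: 0→n1, 1→n2; n1: 0→n1, 1→n1; n2: 0→n0, 1→n0.
Exploring the product automaton M × N from the start pair (p0, n0), following both machines on each input symbol, reaches 11 state pairs: (p0, n0), (p1, n1), (p0, n2), (p2, n1), (p3, n1), (p1, n0), (p4, n1), (p0, n1), (p3, n2), (p4, n0), (p4, n2).
M accepts in {p3} and N accepts in {n0}; no reachable pair has both components accepting, so no string drives both machines to acceptance simultaneously and L(M) ∩ L(N) = ∅.
So no string is accepted by both, and the intersection is empty.

Yes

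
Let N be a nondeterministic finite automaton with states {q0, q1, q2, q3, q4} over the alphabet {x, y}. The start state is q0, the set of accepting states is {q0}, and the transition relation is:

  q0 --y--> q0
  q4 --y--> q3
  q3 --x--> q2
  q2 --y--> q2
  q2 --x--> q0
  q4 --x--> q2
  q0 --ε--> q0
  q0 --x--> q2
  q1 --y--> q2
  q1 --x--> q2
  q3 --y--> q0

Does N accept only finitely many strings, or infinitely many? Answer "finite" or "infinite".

State q0 is reachable from the start and can reach an accepting state, and it lies on the cycle q0 → q0.
Traversing that cycle any number of times yields accepted strings of unbounded length, so the language is infinite.

infinite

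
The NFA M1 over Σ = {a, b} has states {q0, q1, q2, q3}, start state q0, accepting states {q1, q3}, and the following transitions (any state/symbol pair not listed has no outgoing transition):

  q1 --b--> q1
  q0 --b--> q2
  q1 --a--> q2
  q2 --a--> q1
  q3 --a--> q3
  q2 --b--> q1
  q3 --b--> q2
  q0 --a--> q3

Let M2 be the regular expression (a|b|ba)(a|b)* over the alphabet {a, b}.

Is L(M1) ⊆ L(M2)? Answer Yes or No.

Yes

Converting the expression M2 to a DFA (subset construction, then merging equivalent states) gives the minimal DFA with states {r0, r1}, start state r0, accepting states {r1} and transitions r0: a→r1, b→r1; r1: a→r1, b→r1.
Exploring the product automaton M1 × M2 from the start pair (q0, r0), following both machines on each input symbol, reaches 4 state pairs: (q0, r0), (q3, r1), (q2, r1), (q1, r1).
M1 accepts in {q1, q3} and M2 accepts in {r1}. The reachable pairs whose M1-component is accepting are (q3, r1), (q1, r1); in each of them the M2-component is accepting too, so the product for L(M1) \ L(M2) (M1-component accepting, M2-component rejecting) has no reachable accepting pair and the difference is empty.
Hence every string in L(M1) is also in L(M2).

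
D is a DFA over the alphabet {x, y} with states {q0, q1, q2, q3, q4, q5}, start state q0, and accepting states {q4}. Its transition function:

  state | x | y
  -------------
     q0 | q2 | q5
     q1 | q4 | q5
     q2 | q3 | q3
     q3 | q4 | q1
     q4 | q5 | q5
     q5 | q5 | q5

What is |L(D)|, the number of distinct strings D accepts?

4

The useful subgraph on states {q0, q1, q2, q3, q4} is acyclic, so L(D) is finite; the longest accepting path visits 5 useful states, giving maximum string length 4.
Counting accepting paths from q0 by length: 2 of length 3, 2 of length 4. Total 4.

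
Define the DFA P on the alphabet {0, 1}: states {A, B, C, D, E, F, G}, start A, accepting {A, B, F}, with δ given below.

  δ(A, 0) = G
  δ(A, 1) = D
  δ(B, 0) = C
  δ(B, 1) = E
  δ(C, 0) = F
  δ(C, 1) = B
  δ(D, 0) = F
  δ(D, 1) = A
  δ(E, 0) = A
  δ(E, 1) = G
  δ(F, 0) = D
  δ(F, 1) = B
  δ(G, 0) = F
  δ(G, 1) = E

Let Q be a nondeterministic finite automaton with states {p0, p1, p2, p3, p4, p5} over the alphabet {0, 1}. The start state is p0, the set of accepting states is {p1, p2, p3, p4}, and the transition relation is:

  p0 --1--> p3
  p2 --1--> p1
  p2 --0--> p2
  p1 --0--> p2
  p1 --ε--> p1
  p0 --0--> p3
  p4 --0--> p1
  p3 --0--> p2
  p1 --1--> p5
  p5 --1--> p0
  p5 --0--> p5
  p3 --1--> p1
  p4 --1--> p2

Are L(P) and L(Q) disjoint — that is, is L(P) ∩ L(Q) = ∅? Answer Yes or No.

No

The string 00 is accepted by both P and Q.
Hence L(P) ∩ L(Q) ≠ ∅.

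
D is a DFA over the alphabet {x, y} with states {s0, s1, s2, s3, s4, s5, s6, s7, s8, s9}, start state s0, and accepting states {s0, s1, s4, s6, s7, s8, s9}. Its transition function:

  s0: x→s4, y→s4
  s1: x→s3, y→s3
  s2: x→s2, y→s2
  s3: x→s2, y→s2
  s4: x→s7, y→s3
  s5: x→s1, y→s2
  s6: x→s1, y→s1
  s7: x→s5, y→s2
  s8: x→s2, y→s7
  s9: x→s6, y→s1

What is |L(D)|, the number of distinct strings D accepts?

The useful subgraph on states {s0, s1, s4, s5, s7} is acyclic, so L(D) is finite; the longest accepting path visits 5 useful states, giving maximum string length 4.
Counting accepting paths from s0 by length: 1 of length 0, 2 of length 1, 2 of length 2, 2 of length 4. Total 7.

7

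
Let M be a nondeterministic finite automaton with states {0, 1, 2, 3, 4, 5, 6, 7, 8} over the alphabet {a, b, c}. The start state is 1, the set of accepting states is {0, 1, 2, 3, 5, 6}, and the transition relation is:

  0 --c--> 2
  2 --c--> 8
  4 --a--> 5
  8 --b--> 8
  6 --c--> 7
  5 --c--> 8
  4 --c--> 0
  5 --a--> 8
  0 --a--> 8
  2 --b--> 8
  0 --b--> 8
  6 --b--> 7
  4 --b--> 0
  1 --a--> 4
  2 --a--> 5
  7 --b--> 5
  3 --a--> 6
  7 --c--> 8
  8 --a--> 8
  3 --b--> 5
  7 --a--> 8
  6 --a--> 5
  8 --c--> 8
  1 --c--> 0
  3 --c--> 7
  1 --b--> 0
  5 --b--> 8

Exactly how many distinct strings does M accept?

The useful subgraph on states {0, 1, 2, 4, 5} is acyclic, so L(M) is finite; the longest accepting path visits 5 useful states, giving maximum string length 4.
Counting accepting paths from 1 by length: 1 of length 0, 2 of length 1, 5 of length 2, 4 of length 3, 2 of length 4. Total 14.

14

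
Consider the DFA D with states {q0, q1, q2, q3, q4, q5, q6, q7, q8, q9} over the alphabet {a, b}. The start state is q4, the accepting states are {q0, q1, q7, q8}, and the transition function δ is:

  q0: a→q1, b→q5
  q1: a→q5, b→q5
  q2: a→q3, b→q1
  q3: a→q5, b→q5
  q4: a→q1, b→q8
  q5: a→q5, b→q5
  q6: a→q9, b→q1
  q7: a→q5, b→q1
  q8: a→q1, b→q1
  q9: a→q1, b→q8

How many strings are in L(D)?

4

The useful subgraph on states {q1, q4, q8} is acyclic, so L(D) is finite; the longest accepting path visits 3 useful states, giving maximum string length 2.
Counting accepting paths from q4 by length: 2 of length 1, 2 of length 2. Total 4.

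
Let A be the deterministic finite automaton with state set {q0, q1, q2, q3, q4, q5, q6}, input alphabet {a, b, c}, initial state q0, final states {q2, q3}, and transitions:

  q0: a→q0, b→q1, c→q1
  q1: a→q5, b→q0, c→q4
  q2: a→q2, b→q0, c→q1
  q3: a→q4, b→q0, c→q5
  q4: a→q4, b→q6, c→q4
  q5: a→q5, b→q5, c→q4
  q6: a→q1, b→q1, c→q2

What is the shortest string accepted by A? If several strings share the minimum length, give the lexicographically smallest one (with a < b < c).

A breadth-first search from q0 reaches an accepting state first via the path q0 → q1 → q4 → q6 → q2 on input bcbc.
No string of length < 4 is accepted (BFS exhausts all shorter strings without reaching an accepting state), and bcbc is the lexicographically least accepting string of length 4.

bcbc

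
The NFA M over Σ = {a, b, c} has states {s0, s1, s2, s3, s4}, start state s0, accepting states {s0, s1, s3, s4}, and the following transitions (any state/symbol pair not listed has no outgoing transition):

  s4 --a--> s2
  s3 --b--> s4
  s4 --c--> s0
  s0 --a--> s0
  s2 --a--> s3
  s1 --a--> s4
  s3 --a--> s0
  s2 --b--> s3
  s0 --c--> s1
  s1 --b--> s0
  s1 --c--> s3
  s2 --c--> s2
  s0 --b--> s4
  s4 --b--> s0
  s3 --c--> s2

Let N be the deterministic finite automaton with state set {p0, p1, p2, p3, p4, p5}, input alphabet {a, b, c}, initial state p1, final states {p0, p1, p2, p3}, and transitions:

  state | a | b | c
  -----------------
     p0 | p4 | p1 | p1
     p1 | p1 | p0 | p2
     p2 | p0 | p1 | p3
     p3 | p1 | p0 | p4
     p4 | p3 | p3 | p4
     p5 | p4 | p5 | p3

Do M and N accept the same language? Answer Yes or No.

Yes

Exploring the product automaton M × N from the start pair (s0, p1), following both machines on each input symbol, reaches 5 state pairs: (s0, p1), (s4, p0), (s1, p2), (s2, p4), (s3, p3).
M accepts in {s0, s1, s3, s4} and N accepts in {p0, p1, p2, p3}. In every reachable pair the two components are either both accepting — (s0, p1), (s4, p0), (s1, p2), (s3, p3) — or both non-accepting, so no string is accepted by exactly one of the machines: L(M) \ L(N) and L(N) \ L(M) are both empty.
Hence every string is accepted by M iff it is accepted by N, and the two languages coincide.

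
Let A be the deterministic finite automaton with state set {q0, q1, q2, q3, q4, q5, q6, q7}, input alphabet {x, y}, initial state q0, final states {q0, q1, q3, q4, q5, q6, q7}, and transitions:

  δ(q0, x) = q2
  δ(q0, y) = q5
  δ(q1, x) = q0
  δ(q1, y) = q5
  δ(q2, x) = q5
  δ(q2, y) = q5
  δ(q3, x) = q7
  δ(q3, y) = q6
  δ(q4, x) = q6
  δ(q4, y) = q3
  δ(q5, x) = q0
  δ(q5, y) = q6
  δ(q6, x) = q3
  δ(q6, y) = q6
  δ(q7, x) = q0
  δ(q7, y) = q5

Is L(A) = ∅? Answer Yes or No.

The empty string ε is accepted: the run q0 ends in the accepting state q0.
Since at least one string is accepted, L(A) is not empty.

No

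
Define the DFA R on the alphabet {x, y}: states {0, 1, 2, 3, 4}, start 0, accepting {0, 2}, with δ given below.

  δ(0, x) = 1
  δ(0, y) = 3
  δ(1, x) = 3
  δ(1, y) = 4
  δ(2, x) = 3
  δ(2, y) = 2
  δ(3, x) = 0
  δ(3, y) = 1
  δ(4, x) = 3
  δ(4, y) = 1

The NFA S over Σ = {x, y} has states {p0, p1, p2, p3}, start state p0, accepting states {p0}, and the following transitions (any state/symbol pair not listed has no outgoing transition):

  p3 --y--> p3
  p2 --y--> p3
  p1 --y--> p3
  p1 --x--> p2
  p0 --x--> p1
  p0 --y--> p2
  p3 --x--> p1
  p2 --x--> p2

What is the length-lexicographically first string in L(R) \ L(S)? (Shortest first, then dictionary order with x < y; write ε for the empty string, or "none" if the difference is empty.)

The string yx is accepted by R but not by S.
No shorter string lies in the difference, and yx is the lexicographically first length-2 string in L(R) \ L(S).

yx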